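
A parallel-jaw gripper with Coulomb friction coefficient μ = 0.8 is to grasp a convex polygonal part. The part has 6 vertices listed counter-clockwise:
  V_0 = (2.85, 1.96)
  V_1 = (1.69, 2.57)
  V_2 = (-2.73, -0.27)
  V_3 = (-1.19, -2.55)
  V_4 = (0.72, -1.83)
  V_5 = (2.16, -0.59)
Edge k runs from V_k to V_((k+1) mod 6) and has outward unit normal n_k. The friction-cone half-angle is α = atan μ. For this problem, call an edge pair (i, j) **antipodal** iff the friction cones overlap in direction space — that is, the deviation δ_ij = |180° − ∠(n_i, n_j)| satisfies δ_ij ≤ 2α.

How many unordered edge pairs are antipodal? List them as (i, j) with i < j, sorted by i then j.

count = 7; pairs: (0,2), (0,3), (0,4), (1,3), (1,4), (1,5), (2,5)

α = atan 0.8 = 38.66°;  2α = 77.32°
n_0 = (+0.4654, +0.8851)
n_1 = (-0.5406, +0.8413)
n_2 = (-0.8287, -0.5597)
n_3 = (+0.3527, -0.9357)
n_4 = (+0.6525, -0.7578)
n_5 = (+0.9653, -0.2612)
  (0,1): δ = 119.54°  ·
  (0,2): δ = 28.23°  ✓
  (0,3): δ = 48.39°  ✓
  (0,4): δ = 68.47°  ✓
  (0,5): δ = 102.60°  ·
  (1,2): δ = 88.69°  ·
  (1,3): δ = 12.07°  ✓
  (1,4): δ = 8.01°  ✓
  (1,5): δ = 42.14°  ✓
  (2,3): δ = 103.38°  ·
  (2,4): δ = 83.30°  ·
  (2,5): δ = 49.18°  ✓
  (3,4): δ = 159.92°  ·
  (3,5): δ = 125.80°  ·
  (4,5): δ = 145.87°  ·
antipodal pairs: 7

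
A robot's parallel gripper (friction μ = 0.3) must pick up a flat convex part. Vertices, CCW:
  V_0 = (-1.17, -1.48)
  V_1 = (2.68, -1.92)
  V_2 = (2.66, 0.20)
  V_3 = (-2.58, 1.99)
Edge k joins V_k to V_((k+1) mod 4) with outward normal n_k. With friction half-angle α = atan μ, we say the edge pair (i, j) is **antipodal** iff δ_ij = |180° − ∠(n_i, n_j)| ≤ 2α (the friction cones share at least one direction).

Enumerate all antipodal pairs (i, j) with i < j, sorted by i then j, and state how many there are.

α = atan 0.3 = 16.70°;  2α = 33.40°
n_0 = (-0.1135, -0.9935)
n_1 = (+1.0000, +0.0094)
n_2 = (+0.3233, +0.9463)
n_3 = (-0.9264, -0.3764)
  (0,1): δ = 82.94°  ·
  (0,2): δ = 12.34°  ✓
  (0,3): δ = 118.63°  ·
  (1,2): δ = 109.40°  ·
  (1,3): δ = 21.57°  ✓
  (2,3): δ = 49.03°  ·
antipodal pairs: 2

count = 2; pairs: (0,2), (1,3)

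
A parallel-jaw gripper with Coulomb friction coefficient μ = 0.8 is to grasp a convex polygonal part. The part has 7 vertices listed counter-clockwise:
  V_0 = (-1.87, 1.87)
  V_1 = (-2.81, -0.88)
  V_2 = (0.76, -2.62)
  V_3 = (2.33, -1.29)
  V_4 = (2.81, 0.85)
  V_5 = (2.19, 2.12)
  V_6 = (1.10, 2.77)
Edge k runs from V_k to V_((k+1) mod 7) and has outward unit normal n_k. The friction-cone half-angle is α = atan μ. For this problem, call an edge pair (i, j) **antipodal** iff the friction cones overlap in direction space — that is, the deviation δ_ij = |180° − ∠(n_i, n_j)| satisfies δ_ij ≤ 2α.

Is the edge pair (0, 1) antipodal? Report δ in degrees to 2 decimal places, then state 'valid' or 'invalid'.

δ = 97.11°, invalid

α = atan 0.8 = 38.66°;  2α = 77.32°
edge 0: e_0 = (-0.94, -2.75);  n_0 = (-0.9462, +0.3234)
edge 1: e_1 = (+3.57, -1.74);  n_1 = (-0.4381, -0.8989)
∠(n_0, n_1) = 82.89°
δ = |180° − 82.89°| = 97.11°
97.11° > 2α = 77.32°  →  invalid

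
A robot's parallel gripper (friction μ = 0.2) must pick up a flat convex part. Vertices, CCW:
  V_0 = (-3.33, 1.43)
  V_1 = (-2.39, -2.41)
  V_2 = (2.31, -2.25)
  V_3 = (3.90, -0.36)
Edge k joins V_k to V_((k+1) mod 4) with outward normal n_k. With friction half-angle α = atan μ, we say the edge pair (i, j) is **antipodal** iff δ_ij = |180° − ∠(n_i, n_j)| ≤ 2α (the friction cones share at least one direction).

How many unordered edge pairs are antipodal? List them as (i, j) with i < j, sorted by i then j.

count = 1; pairs: (1,3)

α = atan 0.2 = 11.31°;  2α = 22.62°
n_0 = (-0.9713, -0.2378)
n_1 = (+0.0340, -0.9994)
n_2 = (+0.7652, -0.6438)
n_3 = (+0.2403, +0.9707)
  (0,1): δ = 101.81°  ·
  (0,2): δ = 53.83°  ·
  (0,3): δ = 62.34°  ·
  (1,2): δ = 132.02°  ·
  (1,3): δ = 15.86°  ✓
  (2,3): δ = 63.83°  ·
antipodal pairs: 1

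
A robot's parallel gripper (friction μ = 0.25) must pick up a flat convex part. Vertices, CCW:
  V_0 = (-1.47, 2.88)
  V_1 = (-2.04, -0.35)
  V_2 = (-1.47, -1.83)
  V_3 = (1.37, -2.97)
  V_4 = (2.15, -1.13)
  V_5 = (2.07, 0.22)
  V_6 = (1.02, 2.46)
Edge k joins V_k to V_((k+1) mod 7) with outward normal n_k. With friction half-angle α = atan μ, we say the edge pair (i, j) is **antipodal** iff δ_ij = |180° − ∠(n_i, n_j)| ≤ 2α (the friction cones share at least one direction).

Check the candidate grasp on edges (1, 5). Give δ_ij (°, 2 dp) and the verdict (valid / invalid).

α = atan 0.25 = 14.04°;  2α = 28.07°
edge 1: e_1 = (+0.57, -1.48);  n_1 = (-0.9332, -0.3594)
edge 5: e_5 = (-1.05, +2.24);  n_5 = (+0.9055, +0.4244)
∠(n_1, n_5) = 175.95°
δ = |180° − 175.95°| = 4.05°
4.05° ≤ 2α = 28.07°  →  valid

δ = 4.05°, valid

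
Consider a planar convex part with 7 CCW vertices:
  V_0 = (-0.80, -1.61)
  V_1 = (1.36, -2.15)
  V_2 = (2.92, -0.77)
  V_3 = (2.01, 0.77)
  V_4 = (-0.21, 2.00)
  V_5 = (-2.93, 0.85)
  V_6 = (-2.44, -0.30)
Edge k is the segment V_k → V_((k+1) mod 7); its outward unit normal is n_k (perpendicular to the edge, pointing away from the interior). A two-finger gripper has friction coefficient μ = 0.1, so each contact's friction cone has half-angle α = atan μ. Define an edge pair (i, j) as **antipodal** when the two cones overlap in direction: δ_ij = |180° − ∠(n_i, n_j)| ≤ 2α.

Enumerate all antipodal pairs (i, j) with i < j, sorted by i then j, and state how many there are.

α = atan 0.1 = 5.71°;  2α = 11.42°
n_0 = (-0.2425, -0.9701)
n_1 = (+0.6626, -0.7490)
n_2 = (+0.8609, +0.5087)
n_3 = (+0.4846, +0.8747)
n_4 = (-0.3894, +0.9211)
n_5 = (-0.9200, -0.3920)
n_6 = (-0.6241, -0.7813)
  (0,1): δ = 124.47°  ·
  (0,2): δ = 45.38°  ·
  (0,3): δ = 14.95°  ·
  (0,4): δ = 36.95°  ·
  (0,5): δ = 127.11°  ·
  (0,6): δ = 155.42°  ·
  (1,2): δ = 100.92°  ·
  (1,3): δ = 70.49°  ·
  (1,4): δ = 18.58°  ·
  (1,5): δ = 71.58°  ·
  (1,6): δ = 99.89°  ·
  (2,3): δ = 149.57°  ·
  (2,4): δ = 97.66°  ·
  (2,5): δ = 7.50°  ✓
  (2,6): δ = 20.80°  ·
  (3,4): δ = 128.09°  ·
  (3,5): δ = 37.93°  ·
  (3,6): δ = 9.63°  ✓
  (4,5): δ = 89.84°  ·
  (4,6): δ = 61.54°  ·
  (5,6): δ = 151.70°  ·
antipodal pairs: 2

count = 2; pairs: (2,5), (3,6)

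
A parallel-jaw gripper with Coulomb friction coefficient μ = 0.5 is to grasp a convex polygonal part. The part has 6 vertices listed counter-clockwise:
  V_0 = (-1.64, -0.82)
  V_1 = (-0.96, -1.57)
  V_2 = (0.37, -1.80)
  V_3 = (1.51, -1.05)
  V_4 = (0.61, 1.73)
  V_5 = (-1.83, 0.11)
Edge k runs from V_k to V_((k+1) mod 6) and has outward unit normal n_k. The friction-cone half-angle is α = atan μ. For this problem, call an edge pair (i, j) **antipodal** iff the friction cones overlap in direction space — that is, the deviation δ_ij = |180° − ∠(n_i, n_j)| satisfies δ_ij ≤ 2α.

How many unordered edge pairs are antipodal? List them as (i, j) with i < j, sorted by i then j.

α = atan 0.5 = 26.57°;  2α = 53.13°
n_0 = (-0.7408, -0.6717)
n_1 = (-0.1704, -0.9854)
n_2 = (+0.5496, -0.8354)
n_3 = (+0.9514, +0.3080)
n_4 = (-0.5531, +0.8331)
n_5 = (-0.9798, -0.2002)
  (0,1): δ = 142.01°  ·
  (0,2): δ = 98.86°  ·
  (0,3): δ = 24.26°  ✓
  (0,4): δ = 81.38°  ·
  (0,5): δ = 149.35°  ·
  (1,2): δ = 136.85°  ·
  (1,3): δ = 62.25°  ·
  (1,4): δ = 43.39°  ✓
  (1,5): δ = 111.36°  ·
  (2,3): δ = 105.40°  ·
  (2,4): δ = 0.24°  ✓
  (2,5): δ = 68.21°  ·
  (3,4): δ = 74.36°  ·
  (3,5): δ = 6.39°  ✓
  (4,5): δ = 112.03°  ·
antipodal pairs: 4

count = 4; pairs: (0,3), (1,4), (2,4), (3,5)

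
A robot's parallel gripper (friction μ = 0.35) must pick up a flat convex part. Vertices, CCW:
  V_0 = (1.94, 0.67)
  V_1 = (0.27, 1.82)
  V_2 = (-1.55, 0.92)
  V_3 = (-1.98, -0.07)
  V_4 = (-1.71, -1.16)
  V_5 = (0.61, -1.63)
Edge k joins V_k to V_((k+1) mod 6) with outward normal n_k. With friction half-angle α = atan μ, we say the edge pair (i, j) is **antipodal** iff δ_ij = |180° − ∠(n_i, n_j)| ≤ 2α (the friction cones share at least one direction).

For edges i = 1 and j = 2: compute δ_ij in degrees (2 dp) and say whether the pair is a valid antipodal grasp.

α = atan 0.35 = 19.29°;  2α = 38.58°
edge 1: e_1 = (-1.82, -0.90);  n_1 = (-0.4433, +0.8964)
edge 2: e_2 = (-0.43, -0.99);  n_2 = (-0.9172, +0.3984)
∠(n_1, n_2) = 40.21°
δ = |180° − 40.21°| = 139.79°
139.79° > 2α = 38.58°  →  invalid

δ = 139.79°, invalid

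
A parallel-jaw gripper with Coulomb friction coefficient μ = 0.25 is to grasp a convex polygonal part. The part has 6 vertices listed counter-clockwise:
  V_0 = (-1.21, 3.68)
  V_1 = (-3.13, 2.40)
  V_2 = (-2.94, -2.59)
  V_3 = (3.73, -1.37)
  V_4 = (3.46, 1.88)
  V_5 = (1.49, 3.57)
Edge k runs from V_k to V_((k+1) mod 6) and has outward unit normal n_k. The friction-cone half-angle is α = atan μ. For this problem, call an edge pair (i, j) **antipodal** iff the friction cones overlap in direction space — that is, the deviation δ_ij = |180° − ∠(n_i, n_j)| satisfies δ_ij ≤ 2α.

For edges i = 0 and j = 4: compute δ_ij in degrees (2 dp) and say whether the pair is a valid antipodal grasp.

α = atan 0.25 = 14.04°;  2α = 28.07°
edge 0: e_0 = (-1.92, -1.28);  n_0 = (-0.5547, +0.8321)
edge 4: e_4 = (-1.97, +1.69);  n_4 = (+0.6511, +0.7590)
∠(n_0, n_4) = 74.32°
δ = |180° − 74.32°| = 105.68°
105.68° > 2α = 28.07°  →  invalid

δ = 105.68°, invalid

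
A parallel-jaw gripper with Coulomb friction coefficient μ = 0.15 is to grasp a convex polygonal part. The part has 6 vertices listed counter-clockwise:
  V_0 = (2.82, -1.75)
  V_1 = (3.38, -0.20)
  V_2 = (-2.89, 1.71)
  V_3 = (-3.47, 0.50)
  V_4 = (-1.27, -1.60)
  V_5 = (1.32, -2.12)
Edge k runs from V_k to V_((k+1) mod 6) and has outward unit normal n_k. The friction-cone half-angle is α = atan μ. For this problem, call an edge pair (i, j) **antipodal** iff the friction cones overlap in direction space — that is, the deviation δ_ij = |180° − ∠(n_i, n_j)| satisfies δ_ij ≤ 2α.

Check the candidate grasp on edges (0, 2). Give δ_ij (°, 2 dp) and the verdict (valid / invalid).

α = atan 0.15 = 8.53°;  2α = 17.06°
edge 0: e_0 = (+0.56, +1.55);  n_0 = (+0.9405, -0.3398)
edge 2: e_2 = (-0.58, -1.21);  n_2 = (-0.9018, +0.4322)
∠(n_0, n_2) = 174.25°
δ = |180° − 174.25°| = 5.75°
5.75° ≤ 2α = 17.06°  →  valid

δ = 5.75°, valid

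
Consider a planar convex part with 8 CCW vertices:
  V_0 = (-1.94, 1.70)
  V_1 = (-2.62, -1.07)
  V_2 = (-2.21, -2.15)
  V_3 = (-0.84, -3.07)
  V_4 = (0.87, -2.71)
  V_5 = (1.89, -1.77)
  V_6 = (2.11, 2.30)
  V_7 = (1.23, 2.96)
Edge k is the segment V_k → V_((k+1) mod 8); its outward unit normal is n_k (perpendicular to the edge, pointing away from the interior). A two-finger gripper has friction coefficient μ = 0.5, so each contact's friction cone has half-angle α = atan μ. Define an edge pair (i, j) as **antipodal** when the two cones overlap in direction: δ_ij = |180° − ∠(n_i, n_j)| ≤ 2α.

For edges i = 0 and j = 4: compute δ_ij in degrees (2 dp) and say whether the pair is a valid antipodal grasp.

α = atan 0.5 = 26.57°;  2α = 53.13°
edge 0: e_0 = (-0.68, -2.77);  n_0 = (-0.9712, +0.2384)
edge 4: e_4 = (+1.02, +0.94);  n_4 = (+0.6777, -0.7354)
∠(n_0, n_4) = 146.46°
δ = |180° − 146.46°| = 33.54°
33.54° ≤ 2α = 53.13°  →  valid

δ = 33.54°, valid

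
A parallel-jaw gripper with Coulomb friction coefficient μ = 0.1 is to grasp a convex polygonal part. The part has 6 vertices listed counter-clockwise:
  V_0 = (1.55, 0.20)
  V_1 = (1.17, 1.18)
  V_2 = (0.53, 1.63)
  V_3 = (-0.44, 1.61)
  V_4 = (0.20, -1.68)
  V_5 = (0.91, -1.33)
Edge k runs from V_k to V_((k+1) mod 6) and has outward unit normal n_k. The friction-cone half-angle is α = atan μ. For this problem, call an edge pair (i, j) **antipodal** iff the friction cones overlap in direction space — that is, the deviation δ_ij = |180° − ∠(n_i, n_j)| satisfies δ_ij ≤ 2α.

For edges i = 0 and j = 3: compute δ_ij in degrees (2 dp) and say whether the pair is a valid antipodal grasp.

δ = 10.19°, valid

α = atan 0.1 = 5.71°;  2α = 11.42°
edge 0: e_0 = (-0.38, +0.98);  n_0 = (+0.9324, +0.3615)
edge 3: e_3 = (+0.64, -3.29);  n_3 = (-0.9816, -0.1909)
∠(n_0, n_3) = 169.81°
δ = |180° − 169.81°| = 10.19°
10.19° ≤ 2α = 11.42°  →  valid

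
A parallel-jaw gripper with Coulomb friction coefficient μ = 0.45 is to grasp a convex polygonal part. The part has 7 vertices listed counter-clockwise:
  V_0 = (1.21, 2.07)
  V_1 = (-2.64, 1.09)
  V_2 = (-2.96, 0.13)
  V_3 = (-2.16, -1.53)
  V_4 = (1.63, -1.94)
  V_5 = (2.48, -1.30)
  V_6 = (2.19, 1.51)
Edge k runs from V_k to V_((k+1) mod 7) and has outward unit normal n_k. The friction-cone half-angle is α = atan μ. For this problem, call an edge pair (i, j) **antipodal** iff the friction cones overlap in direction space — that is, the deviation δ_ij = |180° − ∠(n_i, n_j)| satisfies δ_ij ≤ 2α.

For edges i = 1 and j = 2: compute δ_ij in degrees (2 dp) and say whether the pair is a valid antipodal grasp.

α = atan 0.45 = 24.23°;  2α = 48.46°
edge 1: e_1 = (-0.32, -0.96);  n_1 = (-0.9487, +0.3162)
edge 2: e_2 = (+0.80, -1.66);  n_2 = (-0.9008, -0.4341)
∠(n_1, n_2) = 44.17°
δ = |180° − 44.17°| = 135.83°
135.83° > 2α = 48.46°  →  invalid

δ = 135.83°, invalid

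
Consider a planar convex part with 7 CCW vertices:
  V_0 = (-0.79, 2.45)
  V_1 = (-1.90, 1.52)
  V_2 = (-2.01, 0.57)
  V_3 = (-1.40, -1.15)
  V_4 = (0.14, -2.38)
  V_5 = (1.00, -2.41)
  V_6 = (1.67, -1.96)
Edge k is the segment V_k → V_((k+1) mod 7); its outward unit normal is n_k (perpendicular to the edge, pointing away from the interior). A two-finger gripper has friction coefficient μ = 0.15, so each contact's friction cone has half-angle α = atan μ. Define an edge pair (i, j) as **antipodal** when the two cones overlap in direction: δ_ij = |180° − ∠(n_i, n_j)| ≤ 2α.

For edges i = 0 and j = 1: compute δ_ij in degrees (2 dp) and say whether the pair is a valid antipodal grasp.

δ = 136.56°, invalid

α = atan 0.15 = 8.53°;  2α = 17.06°
edge 0: e_0 = (-1.11, -0.93);  n_0 = (-0.6422, +0.7665)
edge 1: e_1 = (-0.11, -0.95);  n_1 = (-0.9934, +0.1150)
∠(n_0, n_1) = 43.44°
δ = |180° − 43.44°| = 136.56°
136.56° > 2α = 17.06°  →  invalid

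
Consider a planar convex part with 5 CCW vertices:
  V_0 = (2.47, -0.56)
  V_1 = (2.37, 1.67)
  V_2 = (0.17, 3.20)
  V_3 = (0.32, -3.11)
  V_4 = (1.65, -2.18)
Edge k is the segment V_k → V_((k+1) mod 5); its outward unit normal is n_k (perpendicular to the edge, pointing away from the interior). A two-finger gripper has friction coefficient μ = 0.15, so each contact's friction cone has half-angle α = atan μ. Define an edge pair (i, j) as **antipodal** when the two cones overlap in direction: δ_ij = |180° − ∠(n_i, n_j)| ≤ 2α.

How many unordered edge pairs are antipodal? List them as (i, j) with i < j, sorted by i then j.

α = atan 0.15 = 8.53°;  2α = 17.06°
n_0 = (+0.9990, +0.0448)
n_1 = (+0.5710, +0.8210)
n_2 = (-0.9997, -0.0238)
n_3 = (+0.5730, -0.8195)
n_4 = (+0.8922, -0.4516)
  (0,1): δ = 127.38°  ·
  (0,2): δ = 1.21°  ✓
  (0,3): δ = 122.40°  ·
  (0,4): δ = 150.59°  ·
  (1,2): δ = 53.82°  ·
  (1,3): δ = 69.78°  ·
  (1,4): δ = 97.97°  ·
  (2,3): δ = 56.40°  ·
  (2,4): δ = 28.21°  ·
  (3,4): δ = 151.81°  ·
antipodal pairs: 1

count = 1; pairs: (0,2)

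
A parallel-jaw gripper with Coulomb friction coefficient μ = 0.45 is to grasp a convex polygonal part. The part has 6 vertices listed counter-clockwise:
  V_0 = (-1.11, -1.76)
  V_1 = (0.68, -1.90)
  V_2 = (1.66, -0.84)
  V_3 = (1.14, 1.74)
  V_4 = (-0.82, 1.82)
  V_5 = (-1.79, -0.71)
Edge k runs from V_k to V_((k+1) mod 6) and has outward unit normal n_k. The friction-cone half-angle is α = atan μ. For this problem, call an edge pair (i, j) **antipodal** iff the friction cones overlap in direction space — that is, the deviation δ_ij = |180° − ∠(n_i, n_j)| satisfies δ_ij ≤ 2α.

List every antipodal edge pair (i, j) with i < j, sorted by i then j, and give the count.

count = 4; pairs: (0,3), (1,4), (2,4), (2,5)

α = atan 0.45 = 24.23°;  2α = 48.46°
n_0 = (-0.0780, -0.9970)
n_1 = (+0.7343, -0.6789)
n_2 = (+0.9803, +0.1976)
n_3 = (+0.0408, +0.9992)
n_4 = (-0.9337, +0.3580)
n_5 = (-0.8394, -0.5436)
  (0,1): δ = 128.28°  ·
  (0,2): δ = 74.13°  ·
  (0,3): δ = 2.13°  ✓
  (0,4): δ = 73.50°  ·
  (0,5): δ = 127.40°  ·
  (1,2): δ = 125.85°  ·
  (1,3): δ = 49.58°  ·
  (1,4): δ = 21.78°  ✓
  (1,5): δ = 75.68°  ·
  (2,3): δ = 103.73°  ·
  (2,4): δ = 32.37°  ✓
  (2,5): δ = 21.53°  ✓
  (3,4): δ = 108.64°  ·
  (3,5): δ = 54.73°  ·
  (4,5): δ = 126.10°  ·
antipodal pairs: 4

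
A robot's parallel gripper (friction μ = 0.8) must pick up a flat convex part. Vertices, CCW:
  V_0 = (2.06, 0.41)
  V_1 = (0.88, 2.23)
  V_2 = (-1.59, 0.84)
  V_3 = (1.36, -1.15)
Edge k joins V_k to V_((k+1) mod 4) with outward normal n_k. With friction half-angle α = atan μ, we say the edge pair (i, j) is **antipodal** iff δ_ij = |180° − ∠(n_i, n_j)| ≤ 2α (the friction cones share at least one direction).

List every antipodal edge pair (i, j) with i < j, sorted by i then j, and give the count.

α = atan 0.8 = 38.66°;  2α = 77.32°
n_0 = (+0.8391, +0.5440)
n_1 = (-0.4904, +0.8715)
n_2 = (-0.5592, -0.8290)
n_3 = (+0.9124, -0.4094)
  (0,1): δ = 93.59°  ·
  (0,2): δ = 23.04°  ✓
  (0,3): δ = 122.88°  ·
  (1,2): δ = 63.37°  ✓
  (1,3): δ = 36.46°  ✓
  (2,3): δ = 80.16°  ·
antipodal pairs: 3

count = 3; pairs: (0,2), (1,2), (1,3)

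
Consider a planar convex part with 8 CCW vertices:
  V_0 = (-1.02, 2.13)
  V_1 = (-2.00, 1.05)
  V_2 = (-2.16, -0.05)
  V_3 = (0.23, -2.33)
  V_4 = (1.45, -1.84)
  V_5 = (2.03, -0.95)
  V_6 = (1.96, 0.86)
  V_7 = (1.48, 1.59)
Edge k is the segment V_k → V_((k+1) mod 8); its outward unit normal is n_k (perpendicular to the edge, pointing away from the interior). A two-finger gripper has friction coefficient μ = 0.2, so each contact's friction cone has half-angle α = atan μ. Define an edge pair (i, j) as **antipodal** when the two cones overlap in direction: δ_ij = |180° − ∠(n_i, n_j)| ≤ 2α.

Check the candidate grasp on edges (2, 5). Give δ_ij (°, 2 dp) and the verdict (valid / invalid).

α = atan 0.2 = 11.31°;  2α = 22.62°
edge 2: e_2 = (+2.39, -2.28);  n_2 = (-0.6903, -0.7236)
edge 5: e_5 = (-0.07, +1.81);  n_5 = (+0.9993, +0.0386)
∠(n_2, n_5) = 135.87°
δ = |180° − 135.87°| = 44.13°
44.13° > 2α = 22.62°  →  invalid

δ = 44.13°, invalid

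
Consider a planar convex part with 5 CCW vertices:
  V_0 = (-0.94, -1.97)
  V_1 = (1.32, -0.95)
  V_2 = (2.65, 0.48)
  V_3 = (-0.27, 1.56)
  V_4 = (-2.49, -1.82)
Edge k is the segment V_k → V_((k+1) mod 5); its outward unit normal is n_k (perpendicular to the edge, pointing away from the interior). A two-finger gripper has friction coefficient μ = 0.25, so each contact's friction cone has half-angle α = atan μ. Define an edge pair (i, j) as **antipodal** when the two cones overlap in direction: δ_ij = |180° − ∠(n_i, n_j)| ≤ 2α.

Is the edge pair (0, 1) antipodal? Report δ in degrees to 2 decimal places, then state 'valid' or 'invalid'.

δ = 157.22°, invalid

α = atan 0.25 = 14.04°;  2α = 28.07°
edge 0: e_0 = (+2.26, +1.02);  n_0 = (+0.4114, -0.9115)
edge 1: e_1 = (+1.33, +1.43);  n_1 = (+0.7322, -0.6810)
∠(n_0, n_1) = 22.78°
δ = |180° − 22.78°| = 157.22°
157.22° > 2α = 28.07°  →  invalid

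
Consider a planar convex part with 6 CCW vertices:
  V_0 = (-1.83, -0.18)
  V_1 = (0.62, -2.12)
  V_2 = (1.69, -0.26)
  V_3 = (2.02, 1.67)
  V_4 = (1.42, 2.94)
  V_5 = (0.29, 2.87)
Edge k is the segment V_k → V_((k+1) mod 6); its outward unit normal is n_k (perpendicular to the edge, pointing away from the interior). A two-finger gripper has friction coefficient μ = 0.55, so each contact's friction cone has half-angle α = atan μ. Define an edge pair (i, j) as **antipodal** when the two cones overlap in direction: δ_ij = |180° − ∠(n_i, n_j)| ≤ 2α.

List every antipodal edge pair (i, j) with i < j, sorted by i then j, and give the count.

count = 5; pairs: (0,3), (0,4), (1,4), (1,5), (2,5)

α = atan 0.55 = 28.81°;  2α = 57.62°
n_0 = (-0.6208, -0.7840)
n_1 = (+0.8668, -0.4986)
n_2 = (+0.9857, -0.1685)
n_3 = (+0.9042, +0.4272)
n_4 = (-0.0618, +0.9981)
n_5 = (-0.8211, +0.5707)
  (0,1): δ = 81.54°  ·
  (0,2): δ = 61.33°  ·
  (0,3): δ = 26.34°  ✓
  (0,4): δ = 41.92°  ✓
  (0,5): δ = 93.57°  ·
  (1,2): δ = 159.79°  ·
  (1,3): δ = 124.80°  ·
  (1,4): δ = 56.54°  ✓
  (1,5): δ = 4.89°  ✓
  (2,3): δ = 145.01°  ·
  (2,4): δ = 76.75°  ·
  (2,5): δ = 25.10°  ✓
  (3,4): δ = 111.74°  ·
  (3,5): δ = 60.09°  ·
  (4,5): δ = 128.35°  ·
antipodal pairs: 5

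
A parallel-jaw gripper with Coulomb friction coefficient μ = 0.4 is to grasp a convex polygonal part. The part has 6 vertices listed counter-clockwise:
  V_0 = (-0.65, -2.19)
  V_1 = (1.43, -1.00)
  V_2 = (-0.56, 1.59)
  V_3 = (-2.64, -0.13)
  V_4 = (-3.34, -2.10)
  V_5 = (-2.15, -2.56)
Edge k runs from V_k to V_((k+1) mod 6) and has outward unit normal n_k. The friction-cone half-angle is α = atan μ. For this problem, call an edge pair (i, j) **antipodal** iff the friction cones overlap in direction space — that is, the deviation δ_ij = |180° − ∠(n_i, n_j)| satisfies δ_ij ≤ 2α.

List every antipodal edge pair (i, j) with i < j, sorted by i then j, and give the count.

count = 4; pairs: (0,2), (0,3), (1,4), (2,5)

α = atan 0.4 = 21.80°;  2α = 43.60°
n_0 = (+0.4966, -0.8680)
n_1 = (+0.7930, +0.6093)
n_2 = (-0.6373, +0.7706)
n_3 = (-0.9423, +0.3348)
n_4 = (-0.3606, -0.9327)
n_5 = (+0.2395, -0.9709)
  (0,1): δ = 82.24°  ·
  (0,2): δ = 9.81°  ✓
  (0,3): δ = 40.66°  ✓
  (0,4): δ = 129.09°  ·
  (0,5): δ = 164.08°  ·
  (1,2): δ = 87.95°  ·
  (1,3): δ = 57.10°  ·
  (1,4): δ = 31.33°  ✓
  (1,5): δ = 66.32°  ·
  (2,3): δ = 149.15°  ·
  (2,4): δ = 60.72°  ·
  (2,5): δ = 25.73°  ✓
  (3,4): δ = 91.57°  ·
  (3,5): δ = 56.58°  ·
  (4,5): δ = 145.01°  ·
antipodal pairs: 4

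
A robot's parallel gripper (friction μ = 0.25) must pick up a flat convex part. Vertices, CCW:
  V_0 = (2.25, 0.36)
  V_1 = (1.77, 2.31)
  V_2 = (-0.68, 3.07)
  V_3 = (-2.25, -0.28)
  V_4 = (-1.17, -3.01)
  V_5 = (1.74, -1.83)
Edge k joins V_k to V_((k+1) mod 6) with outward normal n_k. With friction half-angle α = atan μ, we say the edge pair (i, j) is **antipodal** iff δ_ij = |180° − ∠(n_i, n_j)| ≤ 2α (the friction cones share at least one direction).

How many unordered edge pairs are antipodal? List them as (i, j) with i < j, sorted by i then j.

count = 2; pairs: (0,3), (2,5)

α = atan 0.25 = 14.04°;  2α = 28.07°
n_0 = (+0.9710, +0.2390)
n_1 = (+0.2963, +0.9551)
n_2 = (-0.9055, +0.4244)
n_3 = (-0.9299, -0.3679)
n_4 = (+0.3758, -0.9267)
n_5 = (+0.9739, -0.2268)
  (0,1): δ = 121.06°  ·
  (0,2): δ = 38.94°  ·
  (0,3): δ = 7.76°  ✓
  (0,4): δ = 98.24°  ·
  (0,5): δ = 153.06°  ·
  (1,2): δ = 97.88°  ·
  (1,3): δ = 51.18°  ·
  (1,4): δ = 39.31°  ·
  (1,5): δ = 94.12°  ·
  (2,3): δ = 133.31°  ·
  (2,4): δ = 42.82°  ·
  (2,5): δ = 12.00°  ✓
  (3,4): δ = 89.51°  ·
  (3,5): δ = 34.69°  ·
  (4,5): δ = 125.18°  ·
antipodal pairs: 2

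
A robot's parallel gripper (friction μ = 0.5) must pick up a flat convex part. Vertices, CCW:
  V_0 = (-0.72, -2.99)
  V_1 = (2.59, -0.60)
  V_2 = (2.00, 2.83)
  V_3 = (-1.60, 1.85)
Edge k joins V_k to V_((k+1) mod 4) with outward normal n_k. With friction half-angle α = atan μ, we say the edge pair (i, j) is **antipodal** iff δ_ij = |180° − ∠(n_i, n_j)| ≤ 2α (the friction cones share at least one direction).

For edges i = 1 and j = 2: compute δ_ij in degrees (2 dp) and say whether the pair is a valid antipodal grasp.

δ = 84.53°, invalid

α = atan 0.5 = 26.57°;  2α = 53.13°
edge 1: e_1 = (-0.59, +3.43);  n_1 = (+0.9855, +0.1695)
edge 2: e_2 = (-3.60, -0.98);  n_2 = (-0.2627, +0.9649)
∠(n_1, n_2) = 95.47°
δ = |180° − 95.47°| = 84.53°
84.53° > 2α = 53.13°  →  invalid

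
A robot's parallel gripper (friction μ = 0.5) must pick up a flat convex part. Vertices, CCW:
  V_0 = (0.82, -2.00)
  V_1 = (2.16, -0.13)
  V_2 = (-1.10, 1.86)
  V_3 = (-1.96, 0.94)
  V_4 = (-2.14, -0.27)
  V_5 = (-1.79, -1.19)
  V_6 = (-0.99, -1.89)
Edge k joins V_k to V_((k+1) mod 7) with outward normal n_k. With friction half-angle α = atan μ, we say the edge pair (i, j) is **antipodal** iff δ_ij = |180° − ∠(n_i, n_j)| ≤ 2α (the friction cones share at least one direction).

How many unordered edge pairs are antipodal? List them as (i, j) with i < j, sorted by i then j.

α = atan 0.5 = 26.57°;  2α = 53.13°
n_0 = (+0.8129, -0.5825)
n_1 = (+0.5210, +0.8535)
n_2 = (-0.7305, +0.6829)
n_3 = (-0.9891, +0.1471)
n_4 = (-0.9346, -0.3556)
n_5 = (-0.6585, -0.7526)
n_6 = (-0.0607, -0.9982)
  (0,1): δ = 85.78°  ·
  (0,2): δ = 7.44°  ✓
  (0,3): δ = 27.16°  ✓
  (0,4): δ = 56.45°  ·
  (0,5): δ = 84.44°  ·
  (0,6): δ = 122.15°  ·
  (1,2): δ = 101.67°  ·
  (1,3): δ = 67.06°  ·
  (1,4): δ = 37.77°  ✓
  (1,5): δ = 9.78°  ✓
  (1,6): δ = 27.92°  ✓
  (2,3): δ = 145.39°  ·
  (2,4): δ = 116.10°  ·
  (2,5): δ = 88.12°  ·
  (2,6): δ = 50.41°  ✓
  (3,4): δ = 150.71°  ·
  (3,5): δ = 122.72°  ·
  (3,6): δ = 85.02°  ·
  (4,5): δ = 152.01°  ·
  (4,6): δ = 114.31°  ·
  (5,6): δ = 142.29°  ·
antipodal pairs: 6

count = 6; pairs: (0,2), (0,3), (1,4), (1,5), (1,6), (2,6)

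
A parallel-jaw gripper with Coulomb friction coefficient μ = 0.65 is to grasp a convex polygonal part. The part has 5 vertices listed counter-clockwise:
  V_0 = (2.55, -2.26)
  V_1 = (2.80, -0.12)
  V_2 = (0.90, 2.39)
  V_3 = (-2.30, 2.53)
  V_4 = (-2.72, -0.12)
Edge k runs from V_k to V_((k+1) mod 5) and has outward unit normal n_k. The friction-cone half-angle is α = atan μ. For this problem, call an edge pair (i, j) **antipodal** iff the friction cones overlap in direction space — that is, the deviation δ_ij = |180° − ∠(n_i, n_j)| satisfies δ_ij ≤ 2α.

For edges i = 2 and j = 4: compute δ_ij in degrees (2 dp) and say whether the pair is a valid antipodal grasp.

δ = 19.60°, valid

α = atan 0.65 = 33.02°;  2α = 66.05°
edge 2: e_2 = (-3.20, +0.14);  n_2 = (+0.0437, +0.9990)
edge 4: e_4 = (+5.27, -2.14);  n_4 = (-0.3762, -0.9265)
∠(n_2, n_4) = 160.40°
δ = |180° − 160.40°| = 19.60°
19.60° ≤ 2α = 66.05°  →  valid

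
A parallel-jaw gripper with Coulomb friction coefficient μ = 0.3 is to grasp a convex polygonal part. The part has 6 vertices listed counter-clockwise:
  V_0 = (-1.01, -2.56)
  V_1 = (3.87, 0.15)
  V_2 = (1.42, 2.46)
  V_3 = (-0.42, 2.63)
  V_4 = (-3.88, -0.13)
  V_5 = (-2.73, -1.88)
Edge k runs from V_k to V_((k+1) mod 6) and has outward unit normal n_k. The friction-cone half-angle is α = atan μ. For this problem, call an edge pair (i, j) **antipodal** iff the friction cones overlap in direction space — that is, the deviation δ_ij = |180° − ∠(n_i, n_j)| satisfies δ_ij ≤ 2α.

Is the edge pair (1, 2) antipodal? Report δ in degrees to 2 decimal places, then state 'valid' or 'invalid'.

δ = 141.96°, invalid

α = atan 0.3 = 16.70°;  2α = 33.40°
edge 1: e_1 = (-2.45, +2.31);  n_1 = (+0.6860, +0.7276)
edge 2: e_2 = (-1.84, +0.17);  n_2 = (+0.0920, +0.9958)
∠(n_1, n_2) = 38.04°
δ = |180° − 38.04°| = 141.96°
141.96° > 2α = 33.40°  →  invalid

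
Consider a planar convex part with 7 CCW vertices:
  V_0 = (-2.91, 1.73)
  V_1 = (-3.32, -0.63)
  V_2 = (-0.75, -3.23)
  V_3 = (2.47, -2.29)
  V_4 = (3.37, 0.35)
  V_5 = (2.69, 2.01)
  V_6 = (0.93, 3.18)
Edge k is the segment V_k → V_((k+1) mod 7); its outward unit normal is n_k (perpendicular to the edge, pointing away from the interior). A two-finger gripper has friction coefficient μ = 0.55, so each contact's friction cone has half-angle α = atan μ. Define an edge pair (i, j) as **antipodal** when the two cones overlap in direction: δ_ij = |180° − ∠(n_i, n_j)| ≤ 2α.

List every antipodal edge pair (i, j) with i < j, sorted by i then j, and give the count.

α = atan 0.55 = 28.81°;  2α = 57.62°
n_0 = (-0.9852, +0.1712)
n_1 = (-0.7112, -0.7030)
n_2 = (+0.2802, -0.9599)
n_3 = (+0.9465, -0.3227)
n_4 = (+0.9254, +0.3791)
n_5 = (+0.5536, +0.8328)
n_6 = (-0.3533, +0.9355)
  (0,1): δ = 125.48°  ·
  (0,2): δ = 63.87°  ·
  (0,3): δ = 8.97°  ✓
  (0,4): δ = 32.13°  ✓
  (0,5): δ = 66.24°  ·
  (0,6): δ = 120.54°  ·
  (1,2): δ = 118.39°  ·
  (1,3): δ = 63.49°  ·
  (1,4): δ = 22.39°  ✓
  (1,5): δ = 11.72°  ✓
  (1,6): δ = 66.02°  ·
  (2,3): δ = 125.10°  ·
  (2,4): δ = 84.00°  ·
  (2,5): δ = 49.89°  ✓
  (2,6): δ = 4.41°  ✓
  (3,4): δ = 138.90°  ·
  (3,5): δ = 104.79°  ·
  (3,6): δ = 50.49°  ✓
  (4,5): δ = 145.89°  ·
  (4,6): δ = 91.59°  ·
  (5,6): δ = 125.70°  ·
antipodal pairs: 7

count = 7; pairs: (0,3), (0,4), (1,4), (1,5), (2,5), (2,6), (3,6)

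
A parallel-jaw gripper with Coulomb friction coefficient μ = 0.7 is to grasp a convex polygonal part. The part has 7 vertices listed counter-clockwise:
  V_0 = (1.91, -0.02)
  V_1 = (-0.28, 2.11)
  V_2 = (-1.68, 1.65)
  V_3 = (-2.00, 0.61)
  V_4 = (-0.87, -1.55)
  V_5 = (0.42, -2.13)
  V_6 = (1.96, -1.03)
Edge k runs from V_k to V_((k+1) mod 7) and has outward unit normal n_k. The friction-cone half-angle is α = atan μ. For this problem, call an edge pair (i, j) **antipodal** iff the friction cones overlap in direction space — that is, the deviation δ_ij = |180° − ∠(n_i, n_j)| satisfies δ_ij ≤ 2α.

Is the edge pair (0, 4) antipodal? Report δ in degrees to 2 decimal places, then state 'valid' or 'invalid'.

δ = 20.00°, valid

α = atan 0.7 = 34.99°;  2α = 69.98°
edge 0: e_0 = (-2.19, +2.13);  n_0 = (+0.6972, +0.7169)
edge 4: e_4 = (+1.29, -0.58);  n_4 = (-0.4101, -0.9121)
∠(n_0, n_4) = 160.00°
δ = |180° − 160.00°| = 20.00°
20.00° ≤ 2α = 69.98°  →  valid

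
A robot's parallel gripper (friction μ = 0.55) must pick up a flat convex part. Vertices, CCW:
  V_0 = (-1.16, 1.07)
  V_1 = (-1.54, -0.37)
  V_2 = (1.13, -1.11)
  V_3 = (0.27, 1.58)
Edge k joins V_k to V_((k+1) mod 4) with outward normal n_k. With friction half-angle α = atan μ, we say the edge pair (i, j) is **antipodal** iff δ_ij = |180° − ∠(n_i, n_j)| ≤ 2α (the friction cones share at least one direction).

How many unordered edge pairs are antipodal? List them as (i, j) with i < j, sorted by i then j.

count = 3; pairs: (0,2), (1,2), (1,3)

α = atan 0.55 = 28.81°;  2α = 57.62°
n_0 = (-0.9669, +0.2552)
n_1 = (-0.2671, -0.9637)
n_2 = (+0.9525, +0.3045)
n_3 = (-0.3359, +0.9419)
  (0,1): δ = 90.71°  ·
  (0,2): δ = 32.51°  ✓
  (0,3): δ = 124.41°  ·
  (1,2): δ = 56.78°  ✓
  (1,3): δ = 35.12°  ✓
  (2,3): δ = 88.10°  ·
antipodal pairs: 3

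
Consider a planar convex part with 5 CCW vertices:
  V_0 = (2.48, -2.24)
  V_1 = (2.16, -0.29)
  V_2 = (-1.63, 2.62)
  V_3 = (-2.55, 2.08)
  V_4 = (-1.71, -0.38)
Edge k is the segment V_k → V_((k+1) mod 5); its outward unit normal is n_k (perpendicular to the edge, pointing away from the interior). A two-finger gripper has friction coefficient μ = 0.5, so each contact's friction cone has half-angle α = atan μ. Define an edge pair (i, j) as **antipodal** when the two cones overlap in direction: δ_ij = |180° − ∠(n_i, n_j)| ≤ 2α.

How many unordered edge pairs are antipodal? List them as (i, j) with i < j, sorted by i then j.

α = atan 0.5 = 26.57°;  2α = 53.13°
n_0 = (+0.9868, +0.1619)
n_1 = (+0.6090, +0.7932)
n_2 = (-0.5062, +0.8624)
n_3 = (-0.9463, -0.3231)
n_4 = (-0.4057, -0.9140)
  (0,1): δ = 136.84°  ·
  (0,2): δ = 68.91°  ·
  (0,3): δ = 9.53°  ✓
  (0,4): δ = 56.74°  ·
  (1,2): δ = 112.07°  ·
  (1,3): δ = 33.63°  ✓
  (1,4): δ = 13.58°  ✓
  (2,3): δ = 101.56°  ·
  (2,4): δ = 54.35°  ·
  (3,4): δ = 132.79°  ·
antipodal pairs: 3

count = 3; pairs: (0,3), (1,3), (1,4)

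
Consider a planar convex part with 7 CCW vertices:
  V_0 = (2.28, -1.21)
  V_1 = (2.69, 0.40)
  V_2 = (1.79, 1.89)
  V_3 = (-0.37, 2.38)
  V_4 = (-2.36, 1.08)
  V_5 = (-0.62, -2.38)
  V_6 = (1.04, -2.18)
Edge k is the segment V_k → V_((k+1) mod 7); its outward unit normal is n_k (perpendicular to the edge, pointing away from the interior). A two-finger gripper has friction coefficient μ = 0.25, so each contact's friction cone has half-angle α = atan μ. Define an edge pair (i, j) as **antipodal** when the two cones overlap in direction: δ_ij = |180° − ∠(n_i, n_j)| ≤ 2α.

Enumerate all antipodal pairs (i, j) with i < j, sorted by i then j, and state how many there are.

count = 4; pairs: (1,4), (2,5), (3,5), (3,6)

α = atan 0.25 = 14.04°;  2α = 28.07°
n_0 = (+0.9691, -0.2468)
n_1 = (+0.8560, +0.5170)
n_2 = (+0.2212, +0.9752)
n_3 = (-0.5469, +0.8372)
n_4 = (-0.8934, -0.4493)
n_5 = (+0.1196, -0.9928)
n_6 = (+0.6161, -0.7876)
  (0,1): δ = 134.58°  ·
  (0,2): δ = 88.49°  ·
  (0,3): δ = 42.56°  ·
  (0,4): δ = 40.98°  ·
  (0,5): δ = 111.16°  ·
  (0,6): δ = 142.32°  ·
  (1,2): δ = 133.91°  ·
  (1,3): δ = 87.98°  ·
  (1,4): δ = 4.44°  ✓
  (1,5): δ = 65.74°  ·
  (1,6): δ = 96.90°  ·
  (2,3): δ = 134.06°  ·
  (2,4): δ = 50.52°  ·
  (2,5): δ = 19.65°  ✓
  (2,6): δ = 50.82°  ·
  (3,4): δ = 96.46°  ·
  (3,5): δ = 26.29°  ✓
  (3,6): δ = 4.88°  ✓
  (4,5): δ = 109.83°  ·
  (4,6): δ = 78.66°  ·
  (5,6): δ = 148.84°  ·
antipodal pairs: 4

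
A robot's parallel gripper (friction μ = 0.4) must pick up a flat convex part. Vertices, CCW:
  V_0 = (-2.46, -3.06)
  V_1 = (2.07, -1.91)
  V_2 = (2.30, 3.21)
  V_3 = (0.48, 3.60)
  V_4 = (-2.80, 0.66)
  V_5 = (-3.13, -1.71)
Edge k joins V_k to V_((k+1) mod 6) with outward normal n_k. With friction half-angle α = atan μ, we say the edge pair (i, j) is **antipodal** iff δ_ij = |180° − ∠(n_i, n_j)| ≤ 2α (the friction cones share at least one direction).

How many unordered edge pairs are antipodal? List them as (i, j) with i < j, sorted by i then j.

count = 4; pairs: (0,2), (0,3), (1,4), (1,5)

α = atan 0.4 = 21.80°;  2α = 43.60°
n_0 = (+0.2461, -0.9693)
n_1 = (+0.9990, -0.0449)
n_2 = (+0.2095, +0.9778)
n_3 = (-0.6675, +0.7446)
n_4 = (-0.9904, +0.1379)
n_5 = (-0.8958, -0.4446)
  (0,1): δ = 106.82°  ·
  (0,2): δ = 26.34°  ✓
  (0,3): δ = 27.63°  ✓
  (0,4): δ = 67.83°  ·
  (0,5): δ = 102.15°  ·
  (1,2): δ = 99.52°  ·
  (1,3): δ = 45.56°  ·
  (1,4): δ = 5.35°  ✓
  (1,5): δ = 28.97°  ✓
  (2,3): δ = 126.03°  ·
  (2,4): δ = 85.83°  ·
  (2,5): δ = 51.51°  ·
  (3,4): δ = 139.80°  ·
  (3,5): δ = 105.48°  ·
  (4,5): δ = 145.68°  ·
antipodal pairs: 4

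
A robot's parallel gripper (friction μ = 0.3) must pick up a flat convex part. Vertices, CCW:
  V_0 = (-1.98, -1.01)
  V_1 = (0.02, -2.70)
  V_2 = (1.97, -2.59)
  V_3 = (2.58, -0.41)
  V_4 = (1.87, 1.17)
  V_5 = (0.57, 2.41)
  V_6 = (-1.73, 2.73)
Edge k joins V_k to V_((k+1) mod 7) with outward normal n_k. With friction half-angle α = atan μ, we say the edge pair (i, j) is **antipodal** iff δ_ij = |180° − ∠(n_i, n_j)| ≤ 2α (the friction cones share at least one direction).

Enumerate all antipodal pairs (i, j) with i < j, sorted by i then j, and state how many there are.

α = atan 0.3 = 16.70°;  2α = 33.40°
n_0 = (-0.6454, -0.7638)
n_1 = (+0.0563, -0.9984)
n_2 = (+0.9630, -0.2695)
n_3 = (+0.9121, +0.4099)
n_4 = (+0.6902, +0.7236)
n_5 = (+0.1378, +0.9905)
n_6 = (-0.9978, +0.0667)
  (0,1): δ = 136.57°  ·
  (0,2): δ = 65.43°  ·
  (0,3): δ = 25.60°  ✓
  (0,4): δ = 3.45°  ✓
  (0,5): δ = 32.28°  ✓
  (0,6): δ = 126.37°  ·
  (1,2): δ = 108.86°  ·
  (1,3): δ = 69.03°  ·
  (1,4): δ = 46.88°  ·
  (1,5): δ = 11.15°  ✓
  (1,6): δ = 82.95°  ·
  (2,3): δ = 140.17°  ·
  (2,4): δ = 118.01°  ·
  (2,5): δ = 82.29°  ·
  (2,6): δ = 11.81°  ✓
  (3,4): δ = 157.84°  ·
  (3,5): δ = 122.12°  ·
  (3,6): δ = 28.02°  ✓
  (4,5): δ = 144.27°  ·
  (4,6): δ = 50.18°  ·
  (5,6): δ = 85.90°  ·
antipodal pairs: 6

count = 6; pairs: (0,3), (0,4), (0,5), (1,5), (2,6), (3,6)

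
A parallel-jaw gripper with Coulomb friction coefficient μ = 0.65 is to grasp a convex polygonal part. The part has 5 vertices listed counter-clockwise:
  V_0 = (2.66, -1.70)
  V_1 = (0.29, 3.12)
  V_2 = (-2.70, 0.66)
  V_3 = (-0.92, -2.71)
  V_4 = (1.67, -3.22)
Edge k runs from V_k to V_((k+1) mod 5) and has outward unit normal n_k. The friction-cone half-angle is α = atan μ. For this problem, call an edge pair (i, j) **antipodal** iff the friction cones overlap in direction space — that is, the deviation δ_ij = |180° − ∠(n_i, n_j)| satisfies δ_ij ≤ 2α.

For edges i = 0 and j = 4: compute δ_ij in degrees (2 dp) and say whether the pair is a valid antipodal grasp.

α = atan 0.65 = 33.02°;  2α = 66.05°
edge 0: e_0 = (-2.37, +4.82);  n_0 = (+0.8974, +0.4412)
edge 4: e_4 = (+0.99, +1.52);  n_4 = (+0.8379, -0.5458)
∠(n_0, n_4) = 59.26°
δ = |180° − 59.26°| = 120.74°
120.74° > 2α = 66.05°  →  invalid

δ = 120.74°, invalid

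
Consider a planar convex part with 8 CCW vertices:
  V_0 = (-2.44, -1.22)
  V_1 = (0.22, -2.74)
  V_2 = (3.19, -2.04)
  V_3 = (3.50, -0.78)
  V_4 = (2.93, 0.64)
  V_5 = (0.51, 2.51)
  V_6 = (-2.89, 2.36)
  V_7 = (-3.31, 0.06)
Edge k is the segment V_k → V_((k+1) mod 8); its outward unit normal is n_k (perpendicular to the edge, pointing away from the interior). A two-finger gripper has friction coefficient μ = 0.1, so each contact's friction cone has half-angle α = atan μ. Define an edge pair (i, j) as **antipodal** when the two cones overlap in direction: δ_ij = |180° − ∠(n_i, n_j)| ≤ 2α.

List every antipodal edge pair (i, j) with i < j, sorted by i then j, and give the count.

count = 3; pairs: (0,4), (1,5), (2,6)

α = atan 0.1 = 5.71°;  2α = 11.42°
n_0 = (-0.4961, -0.8682)
n_1 = (+0.2294, -0.9733)
n_2 = (+0.9710, -0.2389)
n_3 = (+0.9280, +0.3725)
n_4 = (+0.6114, +0.7913)
n_5 = (-0.0441, +0.9990)
n_6 = (-0.9837, +0.1796)
n_7 = (-0.8270, -0.5621)
  (0,1): δ = 136.99°  ·
  (0,2): δ = 74.08°  ·
  (0,3): δ = 38.38°  ·
  (0,4): δ = 7.95°  ✓
  (0,5): δ = 32.27°  ·
  (0,6): δ = 109.40°  ·
  (0,7): δ = 153.95°  ·
  (1,2): δ = 117.08°  ·
  (1,3): δ = 81.39°  ·
  (1,4): δ = 50.96°  ·
  (1,5): δ = 10.74°  ✓
  (1,6): δ = 66.39°  ·
  (1,7): δ = 110.94°  ·
  (2,3): δ = 144.31°  ·
  (2,4): δ = 113.87°  ·
  (2,5): δ = 73.65°  ·
  (2,6): δ = 3.47°  ✓
  (2,7): δ = 48.03°  ·
  (3,4): δ = 149.57°  ·
  (3,5): δ = 109.34°  ·
  (3,6): δ = 32.22°  ·
  (3,7): δ = 12.33°  ·
  (4,5): δ = 139.78°  ·
  (4,6): δ = 62.65°  ·
  (4,7): δ = 18.10°  ·
  (5,6): δ = 102.87°  ·
  (5,7): δ = 58.32°  ·
  (6,7): δ = 135.45°  ·
antipodal pairs: 3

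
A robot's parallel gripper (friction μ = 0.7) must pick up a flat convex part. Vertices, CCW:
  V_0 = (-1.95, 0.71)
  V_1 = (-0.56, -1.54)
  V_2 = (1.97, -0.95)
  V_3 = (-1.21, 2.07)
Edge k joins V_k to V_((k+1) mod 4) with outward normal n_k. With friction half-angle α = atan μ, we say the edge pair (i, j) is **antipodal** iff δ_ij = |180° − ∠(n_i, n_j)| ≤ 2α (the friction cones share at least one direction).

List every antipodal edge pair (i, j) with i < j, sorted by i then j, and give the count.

α = atan 0.7 = 34.99°;  2α = 69.98°
n_0 = (-0.8507, -0.5256)
n_1 = (+0.2271, -0.9739)
n_2 = (+0.6886, +0.7251)
n_3 = (-0.8784, +0.4779)
  (0,1): δ = 108.58°  ·
  (0,2): δ = 14.77°  ✓
  (0,3): δ = 119.74°  ·
  (1,2): δ = 56.65°  ✓
  (1,3): δ = 48.32°  ✓
  (2,3): δ = 75.03°  ·
antipodal pairs: 3

count = 3; pairs: (0,2), (1,2), (1,3)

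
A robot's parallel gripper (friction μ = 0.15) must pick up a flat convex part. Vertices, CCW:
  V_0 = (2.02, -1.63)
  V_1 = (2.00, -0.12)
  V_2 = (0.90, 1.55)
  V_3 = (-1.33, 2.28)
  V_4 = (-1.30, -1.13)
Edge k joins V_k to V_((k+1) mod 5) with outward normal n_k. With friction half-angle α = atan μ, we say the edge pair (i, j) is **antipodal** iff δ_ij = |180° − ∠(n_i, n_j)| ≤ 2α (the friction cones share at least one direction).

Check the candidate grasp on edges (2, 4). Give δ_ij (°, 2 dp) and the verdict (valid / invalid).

δ = 9.56°, valid

α = atan 0.15 = 8.53°;  2α = 17.06°
edge 2: e_2 = (-2.23, +0.73);  n_2 = (+0.3111, +0.9504)
edge 4: e_4 = (+3.32, -0.50);  n_4 = (-0.1489, -0.9888)
∠(n_2, n_4) = 170.44°
δ = |180° − 170.44°| = 9.56°
9.56° ≤ 2α = 17.06°  →  valid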